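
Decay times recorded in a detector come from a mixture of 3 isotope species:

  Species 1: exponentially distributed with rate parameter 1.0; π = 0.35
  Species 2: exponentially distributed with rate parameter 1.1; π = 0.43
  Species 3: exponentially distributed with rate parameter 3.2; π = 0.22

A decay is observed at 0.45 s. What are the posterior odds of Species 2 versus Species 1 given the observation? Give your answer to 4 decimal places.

1.2920

Posterior odds = (P(Z=i) f_i(x)) / (P(Z=j) f_j(x)); the normalising sum cancels.
Component likelihoods at x = 0.45 s:
  p_1 = 1.0·e^(−1.0·0.45) = 1.0·e^(−0.4500) = 0.637628
  p_2 = 1.1·e^(−1.1·0.45) = 1.1·e^(−0.4950) = 0.670528
  p_3 = 3.2·e^(−3.2·0.45) = 3.2·e^(−1.4400) = 0.758169
Posterior odds = (P(Z=2)·p_2) / (P(Z=1)·p_1) = (0.43·0.670528) / (0.35·0.637628) = 0.288327 / 0.22317 ≈ 1.2920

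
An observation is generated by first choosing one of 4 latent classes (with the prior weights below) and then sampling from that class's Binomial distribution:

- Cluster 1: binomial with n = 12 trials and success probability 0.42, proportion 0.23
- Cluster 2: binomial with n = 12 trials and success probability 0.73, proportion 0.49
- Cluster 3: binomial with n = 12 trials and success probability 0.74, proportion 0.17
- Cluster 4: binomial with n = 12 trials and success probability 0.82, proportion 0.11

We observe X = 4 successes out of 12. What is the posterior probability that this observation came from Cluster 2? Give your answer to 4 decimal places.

Posterior ∝ prior × likelihood, so P(k | x) ∝ w_k f_k(x); normalise over all components.
Component likelihoods at x = 4 successes out of 12:
  L_1 = 0.197254
  L_2 = 0.00397015
  L_3 = 0.00309969
  L_4 = 0.000246627
Prior × likelihood for each component:
  w_1·L_1 = 0.23 × 0.197254 = 0.0453685
  w_2·L_2 = 0.49 × 0.00397015 = 0.00194537
  w_3·L_3 = 0.17 × 0.00309969 = 0.000526948
  w_4·L_4 = 0.11 × 0.000246627 = 2.7129e-05
Denominator: 0.0453685 + 0.00194537 + 0.000526948 + 2.7129e-05 = 0.0478679
P(Cluster 2 | 4 successes out of 12) = 0.00194537 / 0.0478679 ≈ 0.0406

0.0406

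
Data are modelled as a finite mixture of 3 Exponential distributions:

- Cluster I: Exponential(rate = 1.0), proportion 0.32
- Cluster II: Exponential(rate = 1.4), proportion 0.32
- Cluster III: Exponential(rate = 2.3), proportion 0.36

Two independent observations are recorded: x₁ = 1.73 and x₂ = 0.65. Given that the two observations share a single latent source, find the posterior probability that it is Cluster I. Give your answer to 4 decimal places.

Posterior ∝ prior × likelihood, so P(k | x) ∝ π_k f_k(x); normalise over all components.
Since both observations come from the same component, the likelihood for component k is f_k(x₁)·f_k(x₂).
  f_I = [0.177284] × [0.522046] = 0.0925506
  f_II = [0.124242] × [0.563534] = 0.0700143
  f_III = [0.04302] × [0.515772] = 0.0221885
Weight by the priors:
  π_I·f_I = 0.32 × 0.0925506 = 0.0296162
  π_II·f_II = 0.32 × 0.0700143 = 0.0224046
  π_III·f_III = 0.36 × 0.0221885 = 0.00798786
Evidence: 0.0296162 + 0.0224046 + 0.00798786 = 0.0600086
P(Cluster I | x) = 0.0296162 / 0.0600086 ≈ 0.4935

0.4935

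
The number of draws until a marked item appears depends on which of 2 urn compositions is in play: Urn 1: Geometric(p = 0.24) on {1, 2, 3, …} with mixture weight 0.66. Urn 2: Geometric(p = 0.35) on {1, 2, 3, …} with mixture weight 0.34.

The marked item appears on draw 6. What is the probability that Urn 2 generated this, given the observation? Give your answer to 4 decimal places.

0.2558

P(component k | x) = P(Z=k)·f_k(x) / marginal(x), where marginal(x) = Σ_j P(Z=j)·f_j(x).
Evaluate each component's likelihood at the observed value:
  p_1 = 0.24·(1−0.24)^5 = 0.24·0.253553 = 0.0608526
  p_2 = 0.35·(1−0.35)^5 = 0.35·0.116029 = 0.0406102
Multiply by the mixture weights:
  P(Z=1)·p_1 = 0.66 × 0.0608526 = 0.0401627
  P(Z=2)·p_2 = 0.34 × 0.0406102 = 0.0138075
Marginal: 0.0401627 + 0.0138075 = 0.0539702
Responsibility of Urn 2: 0.0138075 / 0.0539702 ≈ 0.2558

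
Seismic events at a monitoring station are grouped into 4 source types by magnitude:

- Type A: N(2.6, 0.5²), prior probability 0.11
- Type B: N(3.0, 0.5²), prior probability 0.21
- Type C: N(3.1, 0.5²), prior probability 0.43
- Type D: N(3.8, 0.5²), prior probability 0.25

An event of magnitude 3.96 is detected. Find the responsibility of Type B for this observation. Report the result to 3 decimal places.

The responsibility of component k is P(Z=k) f_k(x) divided by Σ_j P(Z=j) f_j(x).
Evaluate each component's likelihood at the observed value:
  L_A = (1/(0.5·√(2π)))·exp(−(3.96−2.6)²/(2·0.5²)) = 0.797885·exp(-3.69920) = 0.0197423
  L_B = (1/(0.5·√(2π)))·exp(−(3.96−3.0)²/(2·0.5²)) = 0.797885·exp(-1.84320) = 0.126313
  L_C = (1/(0.5·√(2π)))·exp(−(3.96−3.1)²/(2·0.5²)) = 0.797885·exp(-1.47920) = 0.181774
  L_D = (1/(0.5·√(2π)))·exp(−(3.96−3.8)²/(2·0.5²)) = 0.797885·exp(-0.05120) = 0.758061
Multiply by the mixture weights:
  P(Z=A)·L_A = 0.11 × 0.0197423 = 0.00217165
  P(Z=B)·L_B = 0.21 × 0.126313 = 0.0265258
  P(Z=C)·L_C = 0.43 × 0.181774 = 0.0781628
  P(Z=D)·L_D = 0.25 × 0.758061 = 0.189515
Normaliser: 0.00217165 + 0.0265258 + 0.0781628 + 0.189515 = 0.296375
So the posterior for Type B is 0.0265258 / 0.296375 ≈ 0.090.

0.090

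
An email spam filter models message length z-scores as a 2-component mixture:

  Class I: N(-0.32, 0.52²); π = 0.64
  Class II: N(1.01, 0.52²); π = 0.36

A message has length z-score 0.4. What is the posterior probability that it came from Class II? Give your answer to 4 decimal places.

The responsibility of component k is w_k f_k(x) divided by Σ_j w_j f_j(x).
Normal densities:
  p_I = (1/(0.52·√(2π)))·exp(−(0.4−-0.32)²/(2·0.52²)) = 0.767197·exp(-0.95858) = 0.294172
  p_II = (1/(0.52·√(2π)))·exp(−(0.4−1.01)²/(2·0.52²)) = 0.767197·exp(-0.68805) = 0.385557
Multiply by the mixture weights:
  w_I·p_I = 0.64 × 0.294172 = 0.18827
  w_II·p_II = 0.36 × 0.385557 = 0.1388
Evidence: 0.18827 + 0.1388 = 0.32707
P(Class II | data) ≈ 0.4244

0.4244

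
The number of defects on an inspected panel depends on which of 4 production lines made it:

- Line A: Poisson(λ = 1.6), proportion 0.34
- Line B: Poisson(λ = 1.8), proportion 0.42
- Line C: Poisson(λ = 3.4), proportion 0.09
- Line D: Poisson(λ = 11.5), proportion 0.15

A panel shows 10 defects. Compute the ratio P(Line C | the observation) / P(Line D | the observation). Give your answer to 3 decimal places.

0.010

Only the two components matter; the odds are (π_i f_i(x)) / (π_j f_j(x)).
Poisson probabilities:
  f_A = e^(−1.6)·1.6^10/10! = 6.11738e-06
  f_B = e^(−1.8)·1.8^10/10! = 1.62642e-05
  f_C = e^(−3.4)·3.4^10/10! = 0.00189856
  f_D = e^(−11.5)·11.5^10/10! = 0.112935
Posterior odds = (π_C·f_C) / (π_D·f_D) = (0.09·0.00189856) / (0.15·0.112935) = 0.000170871 / 0.0169403 ≈ 0.010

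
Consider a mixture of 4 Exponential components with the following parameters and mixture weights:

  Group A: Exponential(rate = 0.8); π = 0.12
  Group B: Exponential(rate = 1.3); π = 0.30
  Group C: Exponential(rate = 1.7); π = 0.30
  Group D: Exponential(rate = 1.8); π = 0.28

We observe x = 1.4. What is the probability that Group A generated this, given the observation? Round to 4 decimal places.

Apply Bayes' rule: the posterior for each component is proportional to its prior times its likelihood at x.
Exponential densities:
  f_A = 0.261024
  f_B = 0.210633
  f_C = 0.157336
  f_D = 0.144827
Multiply by the mixture weights:
  π_A·f_A = 0.12 × 0.261024 = 0.0313229
  π_B·f_B = 0.30 × 0.210633 = 0.06319
  π_C·f_C = 0.30 × 0.157336 = 0.0472008
  π_D·f_D = 0.28 × 0.144827 = 0.0405516
Denominator: 0.0313229 + 0.06319 + 0.0472008 + 0.0405516 = 0.182265
Responsibility of Group A: 0.0313229 / 0.182265 ≈ 0.1719

0.1719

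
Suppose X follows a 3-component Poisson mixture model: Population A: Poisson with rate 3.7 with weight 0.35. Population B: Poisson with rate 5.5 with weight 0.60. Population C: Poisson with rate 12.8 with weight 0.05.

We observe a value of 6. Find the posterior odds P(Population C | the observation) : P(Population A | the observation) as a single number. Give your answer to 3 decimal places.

0.027

Since P(k|x) ∝ π_k f_k(x), the posterior odds are π_i f_i(x) / (π_j f_j(x)).
Poisson probabilities:
  p_A = e^(−3.7)·3.7^6/6! = 0.0881025
  p_B = e^(−5.5)·5.5^6/6! = 0.157117
  p_C = e^(−12.8)·12.8^6/6! = 0.0168639
Posterior odds = (π_C·p_C) / (π_A·p_A) = (0.05·0.0168639) / (0.35·0.0881025) = 0.000843195 / 0.0308359 ≈ 0.027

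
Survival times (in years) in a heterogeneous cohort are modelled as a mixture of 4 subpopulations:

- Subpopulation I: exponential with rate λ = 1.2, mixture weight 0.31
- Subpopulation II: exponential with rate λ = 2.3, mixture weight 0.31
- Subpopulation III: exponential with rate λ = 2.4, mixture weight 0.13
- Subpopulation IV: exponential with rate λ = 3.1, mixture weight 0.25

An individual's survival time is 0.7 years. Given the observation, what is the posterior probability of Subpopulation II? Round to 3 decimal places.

0.317

By Bayes' theorem, P(k | x) = P(Z=k) f_k(x) / Σ_j P(Z=j) f_j(x).
Component likelihoods at x = 0.7 years:
  f_I = 1.2·e^(−1.2·0.7) = 1.2·e^(−0.8400) = 0.518053
  f_II = 2.3·e^(−2.3·0.7) = 2.3·e^(−1.6100) = 0.459742
  f_III = 2.4·e^(−2.4·0.7) = 2.4·e^(−1.6800) = 0.447298
  f_IV = 3.1·e^(−3.1·0.7) = 3.1·e^(−2.1700) = 0.353951
Multiply by the mixture weights:
  P(Z=I)·f_I = 0.31 × 0.518053 = 0.160596
  P(Z=II)·f_II = 0.31 × 0.459742 = 0.14252
  P(Z=III)·f_III = 0.13 × 0.447298 = 0.0581487
  P(Z=IV)·f_IV = 0.25 × 0.353951 = 0.0884877
Sum: 0.160596 + 0.14252 + 0.0581487 + 0.0884877 = 0.449753
P(Subpopulation II | 0.7 years) = 0.14252 / 0.449753 ≈ 0.317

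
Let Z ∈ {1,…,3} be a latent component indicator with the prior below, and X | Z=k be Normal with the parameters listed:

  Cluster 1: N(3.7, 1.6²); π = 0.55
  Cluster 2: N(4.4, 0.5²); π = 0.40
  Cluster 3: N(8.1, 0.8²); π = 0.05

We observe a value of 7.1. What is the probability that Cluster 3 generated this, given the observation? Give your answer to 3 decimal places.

The responsibility of component k is w_k f_k(x) divided by Σ_j w_j f_j(x).
Component likelihoods at x = 7.1:
  f_1 = (1/(1.6·√(2π)))·exp(−(7.1−3.7)²/(2·1.6²)) = 0.249339·exp(-2.25781) = 0.0260756
  f_2 = (1/(0.5·√(2π)))·exp(−(7.1−4.4)²/(2·0.5²)) = 0.797885·exp(-14.58000) = 3.71472e-07
  f_3 = (1/(0.8·√(2π)))·exp(−(7.1−8.1)²/(2·0.8²)) = 0.498678·exp(-0.78125) = 0.228311
Unnormalised posteriors:
  w_1·f_1 = 0.55 × 0.0260756 = 0.0143416
  w_2·f_2 = 0.40 × 3.71472e-07 = 1.48589e-07
  w_3·f_3 = 0.05 × 0.228311 = 0.0114156
Sum: 0.0143416 + 1.48589e-07 + 0.0114156 = 0.0257573
So the posterior for Cluster 3 is 0.0114156 / 0.0257573 ≈ 0.443.

0.443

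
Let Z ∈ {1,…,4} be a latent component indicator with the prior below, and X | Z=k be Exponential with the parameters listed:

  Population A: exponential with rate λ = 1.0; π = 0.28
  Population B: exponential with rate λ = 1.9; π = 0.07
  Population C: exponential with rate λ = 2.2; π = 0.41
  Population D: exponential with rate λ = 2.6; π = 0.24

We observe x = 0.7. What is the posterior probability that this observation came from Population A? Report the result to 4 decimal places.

0.2967

Apply Bayes' rule: the posterior for each component is proportional to its prior times its likelihood at x.
Component likelihoods at x = 0.7:
  f_A = 1.0·e^(−1.0·0.7) = 1.0·e^(−0.7000) = 0.496585
  f_B = 1.9·e^(−1.9·0.7) = 1.9·e^(−1.3300) = 0.502507
  f_C = 2.2·e^(−2.2·0.7) = 2.2·e^(−1.5400) = 0.471638
  f_D = 2.6·e^(−2.6·0.7) = 2.6·e^(−1.8200) = 0.421267
Unnormalised posteriors:
  P(Z=A)·f_A = 0.28 × 0.496585 = 0.139044
  P(Z=B)·f_B = 0.07 × 0.502507 = 0.0351755
  P(Z=C)·f_C = 0.41 × 0.471638 = 0.193372
  P(Z=D)·f_D = 0.24 × 0.421267 = 0.101104
Sum: 0.139044 + 0.0351755 + 0.193372 + 0.101104 = 0.468695
P(Population A | 0.7) ≈ 0.2967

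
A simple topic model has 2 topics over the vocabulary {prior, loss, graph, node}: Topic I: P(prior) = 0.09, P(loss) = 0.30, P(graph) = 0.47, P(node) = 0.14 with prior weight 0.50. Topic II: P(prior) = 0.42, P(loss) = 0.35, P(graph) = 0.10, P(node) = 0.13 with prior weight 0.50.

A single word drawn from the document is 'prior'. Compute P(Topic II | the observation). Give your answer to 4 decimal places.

0.8235

Posterior ∝ prior × likelihood, so P(k | x) ∝ P(Z=k) f_k(x); normalise over all components.
Evaluate each component's likelihood at the observed value:
  f_I = P(prior | comp) = 0.09
  f_II = P(prior | comp) = 0.42
Weight by the priors:
  P(Z=I)·f_I = 0.50 × 0.09 = 0.045
  P(Z=II)·f_II = 0.50 × 0.42 = 0.21
Evidence: 0.045 + 0.21 = 0.255
Responsibility of Topic II: 0.21 / 0.255 ≈ 0.8235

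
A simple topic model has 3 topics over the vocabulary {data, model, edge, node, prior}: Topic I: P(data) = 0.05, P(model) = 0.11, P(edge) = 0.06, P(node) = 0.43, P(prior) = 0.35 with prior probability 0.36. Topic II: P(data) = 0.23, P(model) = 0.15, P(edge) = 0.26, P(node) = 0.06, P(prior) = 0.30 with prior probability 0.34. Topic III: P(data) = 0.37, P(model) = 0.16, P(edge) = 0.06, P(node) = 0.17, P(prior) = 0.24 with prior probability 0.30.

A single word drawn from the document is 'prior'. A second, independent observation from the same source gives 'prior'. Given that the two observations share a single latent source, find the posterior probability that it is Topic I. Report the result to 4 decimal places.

By Bayes' theorem, P(k | x) = π_k f_k(x) / Σ_j π_j f_j(x).
Since both observations come from the same component, the likelihood for component k is f_k(x₁)·f_k(x₂).
  f_I = [0.35] × [0.35] = 0.1225
  f_II = [0.3] × [0.3] = 0.09
  f_III = [0.24] × [0.24] = 0.0576
Unnormalised posteriors:
  π_I·f_I = 0.36 × 0.1225 = 0.0441
  π_II·f_II = 0.34 × 0.09 = 0.0306
  π_III·f_III = 0.30 × 0.0576 = 0.01728
Marginal: 0.0441 + 0.0306 + 0.01728 = 0.09198
P(Topic I | x₁,x₂) ≈ 0.4795

0.4795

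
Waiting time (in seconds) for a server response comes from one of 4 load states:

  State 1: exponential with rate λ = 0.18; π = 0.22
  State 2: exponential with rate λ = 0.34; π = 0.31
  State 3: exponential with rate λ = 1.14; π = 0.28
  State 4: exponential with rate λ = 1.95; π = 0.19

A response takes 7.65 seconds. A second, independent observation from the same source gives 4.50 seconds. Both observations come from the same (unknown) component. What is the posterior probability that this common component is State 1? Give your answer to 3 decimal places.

0.581

P(component k | x) = P(Z=k)·f_k(x) / marginal(x), where marginal(x) = Σ_j P(Z=j)·f_j(x).
Since both observations come from the same component, the likelihood for component k is f_k(x₁)·f_k(x₂).
  L_1 = [0.0454202] × [0.0800745] = 0.003637
  L_2 = [0.0252278] × [0.0736221] = 0.00185732
  L_3 = [0.000185961] × [0.00674488] = 1.25429e-06
  L_4 = [6.47809e-07] × [0.00030137] = 1.9523e-10
Prior × likelihood for each component:
  P(Z=1)·L_1 = 0.22 × 0.003637 = 0.000800139
  P(Z=2)·L_2 = 0.31 × 0.00185732 = 0.00057577
  P(Z=3)·L_3 = 0.28 × 1.25429e-06 = 3.512e-07
  P(Z=4)·L_4 = 0.19 × 1.9523e-10 = 3.70938e-11
Marginal: 0.000800139 + 0.00057577 + 3.512e-07 + 3.70938e-11 = 0.00137626
Responsibility of State 1: 0.000800139 / 0.00137626 ≈ 0.581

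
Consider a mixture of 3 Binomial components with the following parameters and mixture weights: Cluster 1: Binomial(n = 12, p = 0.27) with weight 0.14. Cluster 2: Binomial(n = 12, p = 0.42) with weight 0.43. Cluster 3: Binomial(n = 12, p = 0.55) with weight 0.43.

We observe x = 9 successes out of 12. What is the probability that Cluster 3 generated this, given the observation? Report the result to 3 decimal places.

0.839

Posterior ∝ prior × likelihood, so P(k | x) ∝ π_k f_k(x); normalise over all components.
Component likelihoods at x = 9 successes out of 12:
  L_1 = 0.000652627
  L_2 = 0.0174562
  L_3 = 0.0923261
Multiply by the mixture weights:
  π_1·L_1 = 0.14 × 0.000652627 = 9.13678e-05
  π_2·L_2 = 0.43 × 0.0174562 = 0.00750618
  π_3·L_3 = 0.43 × 0.0923261 = 0.0397002
Marginal: 9.13678e-05 + 0.00750618 + 0.0397002 = 0.0472978
P(Cluster 3 | data) = 0.0397002 / 0.0472978 ≈ 0.839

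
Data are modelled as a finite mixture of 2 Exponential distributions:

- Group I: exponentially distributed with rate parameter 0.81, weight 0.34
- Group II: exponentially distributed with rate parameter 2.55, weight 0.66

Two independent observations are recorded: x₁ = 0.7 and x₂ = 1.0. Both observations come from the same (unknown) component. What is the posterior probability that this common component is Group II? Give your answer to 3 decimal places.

P(component k | x) = π_k·f_k(x) / marginal(x), where marginal(x) = Σ_j π_j·f_j(x).
Since both observations come from the same component, the likelihood for component k is f_k(x₁)·f_k(x₂).
  p_I = [0.81·e^(−0.81·0.7) = 0.81·e^(−0.5670) = 0.459452] × [0.360335] = 0.165557
  p_II = [2.55·e^(−2.55·0.7) = 2.55·e^(−1.7850) = 0.427883] × [0.199108] = 0.0851949
Prior × likelihood for each component:
  π_I·p_I = 0.34 × 0.165557 = 0.0562892
  π_II·p_II = 0.66 × 0.0851949 = 0.0562287
Denominator: 0.0562892 + 0.0562287 = 0.112518
Responsibility of Group II: 0.0562287 / 0.112518 ≈ 0.500

0.500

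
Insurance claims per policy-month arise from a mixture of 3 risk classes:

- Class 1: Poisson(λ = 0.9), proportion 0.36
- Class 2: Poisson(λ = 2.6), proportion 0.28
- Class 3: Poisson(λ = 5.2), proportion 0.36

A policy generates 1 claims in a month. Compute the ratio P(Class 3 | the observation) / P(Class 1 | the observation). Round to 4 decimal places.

The posterior odds equal the prior odds times the likelihood ratio: (π_i/π_j)·(f_i(x)/f_j(x)).
Poisson probabilities:
  L_1 = e^(−0.9)·0.9^1/1! = 0.365913
  L_2 = e^(−2.6)·2.6^1/1! = 0.193111
  L_3 = e^(−5.2)·5.2^1/1! = 0.0286861
0.010327 / 0.131729 ≈ 0.0784

0.0784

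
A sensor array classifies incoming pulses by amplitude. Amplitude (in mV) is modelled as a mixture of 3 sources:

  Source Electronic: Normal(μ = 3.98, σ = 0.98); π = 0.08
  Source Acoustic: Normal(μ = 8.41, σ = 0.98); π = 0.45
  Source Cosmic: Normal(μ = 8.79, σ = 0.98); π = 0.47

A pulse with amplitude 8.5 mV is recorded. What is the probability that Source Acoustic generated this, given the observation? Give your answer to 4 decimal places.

0.4990

Apply Bayes' rule: the posterior for each component is proportional to its prior times its likelihood at x.
Normal densities:
  f_Electronic = 9.78033e-06
  f_Acoustic = 0.405371
  f_Cosmic = 0.389645
Weight by the priors:
  π_Electronic·f_Electronic = 0.08 × 9.78033e-06 = 7.82426e-07
  π_Acoustic·f_Acoustic = 0.45 × 0.405371 = 0.182417
  π_Cosmic·f_Cosmic = 0.47 × 0.389645 = 0.183133
Evidence: 7.82426e-07 + 0.182417 + 0.183133 = 0.365551
Responsibility of Source Acoustic: 0.182417 / 0.365551 ≈ 0.4990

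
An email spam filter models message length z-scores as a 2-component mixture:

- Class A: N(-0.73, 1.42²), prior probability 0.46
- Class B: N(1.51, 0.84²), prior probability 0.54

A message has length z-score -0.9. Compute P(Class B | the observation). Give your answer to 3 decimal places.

0.032

P(component k | x) = π_k·f_k(x) / marginal(x), where marginal(x) = Σ_j π_j·f_j(x).
Evaluate each component's likelihood at the observed value:
  f_A = (1/(1.42·√(2π)))·exp(−(-0.9−-0.73)²/(2·1.42²)) = 0.280945·exp(-0.00717) = 0.278939
  f_B = (1/(0.84·√(2π)))·exp(−(-0.9−1.51)²/(2·0.84²)) = 0.474931·exp(-4.11572) = 0.00774814
Unnormalised posteriors:
  π_A·f_A = 0.46 × 0.278939 = 0.128312
  π_B·f_B = 0.54 × 0.00774814 = 0.004184
Denominator: 0.128312 + 0.004184 = 0.132496
So the posterior for Class B is 0.004184 / 0.132496 ≈ 0.032.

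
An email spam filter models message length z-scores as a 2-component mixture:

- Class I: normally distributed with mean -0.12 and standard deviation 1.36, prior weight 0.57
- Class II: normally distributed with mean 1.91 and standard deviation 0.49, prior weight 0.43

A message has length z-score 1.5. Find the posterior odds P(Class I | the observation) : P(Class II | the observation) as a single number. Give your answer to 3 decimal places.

0.333

Posterior odds = (π_i f_i(x)) / (π_j f_j(x)); the normalising sum cancels.
Normal densities:
  p_I = (1/(1.36·√(2π)))·exp(−(1.5−-0.12)²/(2·1.36²)) = 0.293340·exp(-0.70945) = 0.144298
  p_II = (1/(0.49·√(2π)))·exp(−(1.5−1.91)²/(2·0.49²)) = 0.814168·exp(-0.35006) = 0.573699
Posterior odds = (π_I·p_I) / (π_II·p_II) = (0.57·0.144298) / (0.43·0.573699) = 0.0822499 / 0.24669 ≈ 0.333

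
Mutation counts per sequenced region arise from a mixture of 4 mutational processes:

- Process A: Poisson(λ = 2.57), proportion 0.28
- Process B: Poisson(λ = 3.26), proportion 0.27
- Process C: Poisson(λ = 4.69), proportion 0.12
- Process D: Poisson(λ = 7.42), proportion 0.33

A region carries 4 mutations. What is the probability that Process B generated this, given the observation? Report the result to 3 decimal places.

0.362

P(component k | x) = P(Z=k)·f_k(x) / marginal(x), where marginal(x) = Σ_j P(Z=j)·f_j(x).
Poisson probabilities:
  p_A = e^(−2.57)·2.57^4/4! = 0.139118
  p_B = e^(−3.26)·3.26^4/4! = 0.180659
  p_C = e^(−4.69)·4.69^4/4! = 0.185199
  p_D = e^(−7.42)·7.42^4/4! = 0.0756727
Prior × likelihood for each component:
  P(Z=A)·p_A = 0.28 × 0.139118 = 0.0389531
  P(Z=B)·p_B = 0.27 × 0.180659 = 0.0487779
  P(Z=C)·p_C = 0.12 × 0.185199 = 0.0222239
  P(Z=D)·p_D = 0.33 × 0.0756727 = 0.024972
Denominator: 0.0389531 + 0.0487779 + 0.0222239 + 0.024972 = 0.134927
P(Process B | x) = 0.0487779 / 0.134927 ≈ 0.362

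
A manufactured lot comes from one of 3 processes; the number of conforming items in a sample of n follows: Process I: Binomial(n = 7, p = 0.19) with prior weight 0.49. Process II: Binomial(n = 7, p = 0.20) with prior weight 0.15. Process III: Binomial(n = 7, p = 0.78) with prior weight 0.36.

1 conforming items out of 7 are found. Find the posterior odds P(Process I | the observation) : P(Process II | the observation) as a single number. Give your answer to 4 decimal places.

3.3435

Posterior odds = (w_i f_i(x)) / (w_j f_j(x)); the normalising sum cancels.
Evaluate each component's likelihood at the observed value:
  f_I = 0.375631
  f_II = 0.367002
  f_III = 0.000619054
0.184059 / 0.0550502 ≈ 3.3435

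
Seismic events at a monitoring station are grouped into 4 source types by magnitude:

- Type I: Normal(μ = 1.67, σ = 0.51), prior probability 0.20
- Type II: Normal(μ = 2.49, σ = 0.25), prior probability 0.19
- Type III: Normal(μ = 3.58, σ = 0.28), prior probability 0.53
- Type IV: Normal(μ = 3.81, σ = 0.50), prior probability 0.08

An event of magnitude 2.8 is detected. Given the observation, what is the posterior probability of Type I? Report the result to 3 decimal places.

By Bayes' theorem, P(k | x) = P(Z=k) f_k(x) / Σ_j P(Z=j) f_j(x).
Normal densities:
  p_I = 0.0671903
  p_II = 0.739749
  p_III = 0.0294202
  p_IV = 0.103727
Prior × likelihood for each component:
  P(Z=I)·p_I = 0.20 × 0.0671903 = 0.0134381
  P(Z=II)·p_II = 0.19 × 0.739749 = 0.140552
  P(Z=III)·p_III = 0.53 × 0.0294202 = 0.0155927
  P(Z=IV)·p_IV = 0.08 × 0.103727 = 0.00829817
Normaliser: 0.0134381 + 0.140552 + 0.0155927 + 0.00829817 = 0.177881
P(Type I | x) = 0.0134381 / 0.177881 ≈ 0.076

0.076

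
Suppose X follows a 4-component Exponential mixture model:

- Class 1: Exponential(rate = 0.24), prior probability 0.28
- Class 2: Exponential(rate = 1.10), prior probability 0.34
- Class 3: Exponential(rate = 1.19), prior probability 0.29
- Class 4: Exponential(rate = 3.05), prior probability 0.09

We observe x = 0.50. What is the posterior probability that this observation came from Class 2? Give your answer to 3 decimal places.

0.411

By Bayes' theorem, P(k | x) = P(Z=k) f_k(x) / Σ_j P(Z=j) f_j(x).
Component likelihoods at x = 0.50:
  L_1 = 0.212861
  L_2 = 0.634645
  L_3 = 0.656359
  L_4 = 0.663744
Unnormalised posteriors:
  P(Z=1)·L_1 = 0.28 × 0.212861 = 0.0596011
  P(Z=2)·L_2 = 0.34 × 0.634645 = 0.215779
  P(Z=3)·L_3 = 0.29 × 0.656359 = 0.190344
  P(Z=4)·L_4 = 0.09 × 0.663744 = 0.059737
Normaliser: 0.0596011 + 0.215779 + 0.190344 + 0.059737 = 0.525462
P(Class 2 | 0.50) ≈ 0.411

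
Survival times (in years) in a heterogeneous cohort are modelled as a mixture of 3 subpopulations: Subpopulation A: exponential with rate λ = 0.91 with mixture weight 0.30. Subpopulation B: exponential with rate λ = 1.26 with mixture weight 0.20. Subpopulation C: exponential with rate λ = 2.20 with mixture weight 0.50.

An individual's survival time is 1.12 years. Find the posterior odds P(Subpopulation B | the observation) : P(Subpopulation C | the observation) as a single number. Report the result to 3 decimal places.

0.656

Only the two components matter; the odds are (π_i f_i(x)) / (π_j f_j(x)).
Evaluate each component's likelihood at the observed value:
  L_A = 0.91·e^(−0.91·1.12) = 0.91·e^(−1.0192) = 0.328404
  L_B = 1.26·e^(−1.26·1.12) = 1.26·e^(−1.4112) = 0.307252
  L_C = 2.20·e^(−2.20·1.12) = 2.20·e^(−2.4640) = 0.187207
0.0614503 / 0.0936033 ≈ 0.656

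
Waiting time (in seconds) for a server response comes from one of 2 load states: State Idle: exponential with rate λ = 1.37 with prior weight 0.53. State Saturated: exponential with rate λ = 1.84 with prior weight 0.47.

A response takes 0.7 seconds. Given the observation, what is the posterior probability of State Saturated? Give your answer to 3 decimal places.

P(component k | x) = P(Z=k)·f_k(x) / marginal(x), where marginal(x) = Σ_j P(Z=j)·f_j(x).
Exponential densities:
  f_Idle = 1.37·e^(−1.37·0.7) = 1.37·e^(−0.9590) = 0.525088
  f_Saturated = 1.84·e^(−1.84·0.7) = 1.84·e^(−1.2880) = 0.507512
Prior × likelihood for each component:
  P(Z=Idle)·f_Idle = 0.53 × 0.525088 = 0.278297
  P(Z=Saturated)·f_Saturated = 0.47 × 0.507512 = 0.238531
Normaliser: 0.278297 + 0.238531 = 0.516827
So the posterior for State Saturated is 0.238531 / 0.516827 ≈ 0.462.

0.462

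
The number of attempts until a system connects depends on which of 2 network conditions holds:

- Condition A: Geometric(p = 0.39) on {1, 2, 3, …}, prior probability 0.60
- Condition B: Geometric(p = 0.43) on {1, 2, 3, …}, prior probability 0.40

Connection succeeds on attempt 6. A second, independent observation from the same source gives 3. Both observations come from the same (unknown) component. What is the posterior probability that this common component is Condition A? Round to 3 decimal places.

P(component k | x) = π_k·f_k(x) / marginal(x), where marginal(x) = Σ_j π_j·f_j(x).
Since both observations come from the same component, the likelihood for component k is f_k(x₁)·f_k(x₂).
  L_A = [0.0329393] × [0.145119] = 0.00478011
  L_B = [0.0258728] × [0.139707] = 0.00361461
Unnormalised posteriors:
  π_A·L_A = 0.60 × 0.00478011 = 0.00286807
  π_B·L_B = 0.40 × 0.00361461 = 0.00144584
Denominator: 0.00286807 + 0.00144584 = 0.00431391
P(Condition A | x₁,x₂) ≈ 0.665

0.665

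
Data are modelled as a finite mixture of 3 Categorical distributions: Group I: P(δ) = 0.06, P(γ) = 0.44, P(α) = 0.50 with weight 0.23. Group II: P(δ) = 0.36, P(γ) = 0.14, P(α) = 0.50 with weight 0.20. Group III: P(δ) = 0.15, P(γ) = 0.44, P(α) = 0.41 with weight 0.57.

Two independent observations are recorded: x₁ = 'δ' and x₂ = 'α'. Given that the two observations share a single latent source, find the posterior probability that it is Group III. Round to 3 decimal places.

Apply Bayes' rule: the posterior for each component is proportional to its prior times its likelihood at x.
Since both observations come from the same component, the likelihood for component k is f_k(x₁)·f_k(x₂).
  p_I = [0.06] × [0.5] = 0.03
  p_II = [0.36] × [0.5] = 0.18
  p_III = [0.15] × [0.41] = 0.0615
Prior × likelihood for each component:
  w_I·p_I = 0.23 × 0.03 = 0.0069
  w_II·p_II = 0.20 × 0.18 = 0.036
  w_III·p_III = 0.57 × 0.0615 = 0.035055
Normaliser: 0.0069 + 0.036 + 0.035055 = 0.077955
P(Group III | x) = 0.035055 / 0.077955 ≈ 0.450

0.450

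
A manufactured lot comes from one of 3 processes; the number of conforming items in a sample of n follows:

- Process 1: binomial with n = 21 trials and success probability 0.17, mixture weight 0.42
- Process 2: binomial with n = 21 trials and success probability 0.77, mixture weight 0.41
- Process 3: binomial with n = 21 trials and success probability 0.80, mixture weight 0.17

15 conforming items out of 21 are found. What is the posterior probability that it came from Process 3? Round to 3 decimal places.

P(component k | x) = π_k·f_k(x) / marginal(x), where marginal(x) = Σ_j π_j·f_j(x).
Component likelihoods at x = 15 conforming items out of 21:
  p_1 = 5.07825e-08
  p_2 = 0.159309
  p_3 = 0.122192
Multiply by the mixture weights:
  π_1·p_1 = 0.42 × 5.07825e-08 = 2.13287e-08
  π_2·p_2 = 0.41 × 0.159309 = 0.0653166
  π_3·p_3 = 0.17 × 0.122192 = 0.0207726
Sum: 2.13287e-08 + 0.0653166 + 0.0207726 = 0.0860892
So the posterior for Process 3 is 0.0207726 / 0.0860892 ≈ 0.241.

0.241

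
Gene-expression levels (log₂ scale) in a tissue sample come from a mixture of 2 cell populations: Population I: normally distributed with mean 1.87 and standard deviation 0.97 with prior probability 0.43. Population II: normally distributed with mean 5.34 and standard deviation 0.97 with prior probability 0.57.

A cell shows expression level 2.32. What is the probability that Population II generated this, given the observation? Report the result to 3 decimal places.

P(component k | x) = π_k·f_k(x) / marginal(x), where marginal(x) = Σ_j π_j·f_j(x).
Component likelihoods at x = 2.32:
  p_I = (1/(0.97·√(2π)))·exp(−(2.32−1.87)²/(2·0.97²)) = 0.411281·exp(-0.10761) = 0.369321
  p_II = (1/(0.97·√(2π)))·exp(−(2.32−5.34)²/(2·0.97²)) = 0.411281·exp(-4.84664) = 0.00323051
Prior × likelihood for each component:
  π_I·p_I = 0.43 × 0.369321 = 0.158808
  π_II·p_II = 0.57 × 0.00323051 = 0.00184139
Evidence: 0.158808 + 0.00184139 = 0.160649
So the posterior for Population II is 0.00184139 / 0.160649 ≈ 0.011.

0.011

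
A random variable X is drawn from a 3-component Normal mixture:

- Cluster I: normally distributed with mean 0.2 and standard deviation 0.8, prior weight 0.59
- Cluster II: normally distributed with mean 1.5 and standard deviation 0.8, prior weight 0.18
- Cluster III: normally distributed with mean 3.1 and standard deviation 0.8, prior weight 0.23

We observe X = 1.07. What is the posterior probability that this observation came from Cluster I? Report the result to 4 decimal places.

0.6644

Posterior ∝ prior × likelihood, so P(k | x) ∝ π_k f_k(x); normalise over all components.
Component likelihoods at x = 1.07:
  p_I = 0.276064
  p_II = 0.431603
  p_III = 0.0199356
Unnormalised posteriors:
  π_I·p_I = 0.59 × 0.276064 = 0.162878
  π_II·p_II = 0.18 × 0.431603 = 0.0776886
  π_III·p_III = 0.23 × 0.0199356 = 0.00458519
Denominator: 0.162878 + 0.0776886 + 0.00458519 = 0.245151
So the posterior for Cluster I is 0.162878 / 0.245151 ≈ 0.6644.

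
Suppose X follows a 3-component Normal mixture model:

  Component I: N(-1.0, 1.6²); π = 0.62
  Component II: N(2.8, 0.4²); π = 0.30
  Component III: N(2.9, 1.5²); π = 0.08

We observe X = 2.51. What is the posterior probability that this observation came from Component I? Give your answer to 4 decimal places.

0.0527

The responsibility of component k is P(Z=k) f_k(x) divided by Σ_j P(Z=j) f_j(x).
Normal densities:
  L_I = (1/(1.6·√(2π)))·exp(−(2.51−-1.0)²/(2·1.6²)) = 0.249339·exp(-2.40627) = 0.0224781
  L_II = (1/(0.4·√(2π)))·exp(−(2.51−2.8)²/(2·0.4²)) = 0.997356·exp(-0.26281) = 0.766853
  L_III = (1/(1.5·√(2π)))·exp(−(2.51−2.9)²/(2·1.5²)) = 0.265962·exp(-0.03380) = 0.257122
Unnormalised posteriors:
  P(Z=I)·L_I = 0.62 × 0.0224781 = 0.0139365
  P(Z=II)·L_II = 0.30 × 0.766853 = 0.230056
  P(Z=III)·L_III = 0.08 × 0.257122 = 0.0205698
Sum: 0.0139365 + 0.230056 + 0.0205698 = 0.264562
Responsibility of Component I: 0.0139365 / 0.264562 ≈ 0.0527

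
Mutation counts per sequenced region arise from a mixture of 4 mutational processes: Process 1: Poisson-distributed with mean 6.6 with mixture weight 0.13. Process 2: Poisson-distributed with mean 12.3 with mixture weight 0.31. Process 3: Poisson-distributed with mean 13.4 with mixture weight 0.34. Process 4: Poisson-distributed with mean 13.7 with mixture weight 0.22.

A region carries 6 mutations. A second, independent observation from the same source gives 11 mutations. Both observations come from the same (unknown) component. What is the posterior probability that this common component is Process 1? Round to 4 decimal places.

By Bayes' theorem, P(k | x) = π_k f_k(x) / Σ_j π_j f_j(x).
Since both observations come from the same component, the likelihood for component k is f_k(x₁)·f_k(x₂).
  p_1 = [e^(−6.6)·6.6^6/6! = 0.156166] × [0.0352764] = 0.00550898
  p_2 = [e^(−12.3)·12.3^6/6! = 0.0218915] × [0.111168] = 0.00243363
  p_3 = [e^(−13.4)·13.4^6/6! = 0.0121829] × [0.0949404] = 0.00115665
  p_4 = [e^(−13.7)·13.7^6/6! = 0.0103076] × [0.0897297] = 0.000924895
Unnormalised posteriors:
  π_1·p_1 = 0.13 × 0.00550898 = 0.000716168
  π_2·p_2 = 0.31 × 0.00243363 = 0.000754425
  π_3·p_3 = 0.34 × 0.00115665 = 0.00039326
  π_4·p_4 = 0.22 × 0.000924895 = 0.000203477
Sum: 0.000716168 + 0.000754425 + 0.00039326 + 0.000203477 = 0.00206733
P(Process 1 | x₁,x₂) ≈ 0.3464

0.3464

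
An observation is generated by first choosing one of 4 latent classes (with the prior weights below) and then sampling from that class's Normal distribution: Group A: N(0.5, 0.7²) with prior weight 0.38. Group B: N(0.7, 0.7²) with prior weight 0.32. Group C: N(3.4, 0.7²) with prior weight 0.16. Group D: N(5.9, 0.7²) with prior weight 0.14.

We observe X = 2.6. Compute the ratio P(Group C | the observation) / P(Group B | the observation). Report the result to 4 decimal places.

Only the two components matter; the odds are (P(Z=i) f_i(x)) / (P(Z=j) f_j(x)).
Evaluate each component's likelihood at the observed value:
  p_A = (1/(0.7·√(2π)))·exp(−(2.6−0.5)²/(2·0.7²)) = 0.569918·exp(-4.50000) = 0.00633121
  p_B = (1/(0.7·√(2π)))·exp(−(2.6−0.7)²/(2·0.7²)) = 0.569918·exp(-3.68367) = 0.0143223
  p_C = (1/(0.7·√(2π)))·exp(−(2.6−3.4)²/(2·0.7²)) = 0.569918·exp(-0.65306) = 0.296614
  p_D = (1/(0.7·√(2π)))·exp(−(2.6−5.9)²/(2·0.7²)) = 0.569918·exp(-11.11224) = 8.50796e-06
0.0474582 / 0.00458314 ≈ 10.3550

10.3550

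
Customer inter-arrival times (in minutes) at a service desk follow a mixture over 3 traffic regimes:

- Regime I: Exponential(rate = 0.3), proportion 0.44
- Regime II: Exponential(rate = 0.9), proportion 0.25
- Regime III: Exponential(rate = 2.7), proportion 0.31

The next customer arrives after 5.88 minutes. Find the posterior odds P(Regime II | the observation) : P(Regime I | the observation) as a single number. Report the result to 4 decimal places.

0.0501

Since P(k|x) ∝ π_k f_k(x), the posterior odds are π_i f_i(x) / (π_j f_j(x)).
Evaluate each component's likelihood at the observed value:
  f_I = 0.3·e^(−0.3·5.88) = 0.3·e^(−1.7640) = 0.0514074
  f_II = 0.9·e^(−0.9·5.88) = 0.9·e^(−5.2920) = 0.00452852
  f_III = 2.7·e^(−2.7·5.88) = 2.7·e^(−15.8760) = 3.43957e-07
Posterior odds = (π_II·f_II) / (π_I·f_I) = (0.25·0.00452852) / (0.44·0.0514074) = 0.00113213 / 0.0226193 ≈ 0.0501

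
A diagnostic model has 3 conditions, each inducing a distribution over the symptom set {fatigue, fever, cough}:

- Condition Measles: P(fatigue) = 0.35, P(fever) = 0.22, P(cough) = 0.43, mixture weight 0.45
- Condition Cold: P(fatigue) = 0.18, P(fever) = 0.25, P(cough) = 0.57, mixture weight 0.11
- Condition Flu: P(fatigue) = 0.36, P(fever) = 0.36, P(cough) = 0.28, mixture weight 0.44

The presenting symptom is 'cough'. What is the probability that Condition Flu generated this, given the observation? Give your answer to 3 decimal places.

0.325

Apply Bayes' rule: the posterior for each component is proportional to its prior times its likelihood at x.
Component likelihoods at x = 'cough':
  L_Measles = P(cough | comp) = 0.43
  L_Cold = P(cough | comp) = 0.57
  L_Flu = P(cough | comp) = 0.28
Unnormalised posteriors:
  P(Z=Measles)·L_Measles = 0.45 × 0.43 = 0.1935
  P(Z=Cold)·L_Cold = 0.11 × 0.57 = 0.0627
  P(Z=Flu)·L_Flu = 0.44 × 0.28 = 0.1232
Evidence: 0.1935 + 0.0627 + 0.1232 = 0.3794
P(Condition Flu | the observation) = 0.1232 / 0.3794 ≈ 0.325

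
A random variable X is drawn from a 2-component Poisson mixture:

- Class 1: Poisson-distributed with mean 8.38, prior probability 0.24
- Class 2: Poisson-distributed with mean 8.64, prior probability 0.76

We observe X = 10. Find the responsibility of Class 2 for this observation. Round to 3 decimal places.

Apply Bayes' rule: the posterior for each component is proportional to its prior times its likelihood at x.
Component likelihoods at x = 10:
  f_1 = e^(−8.38)·8.38^10/10! = 0.107967
  f_2 = e^(−8.64)·8.64^10/10! = 0.112998
Prior × likelihood for each component:
  w_1·f_1 = 0.24 × 0.107967 = 0.025912
  w_2·f_2 = 0.76 × 0.112998 = 0.0858783
Denominator: 0.025912 + 0.0858783 = 0.11179
Responsibility of Class 2: 0.0858783 / 0.11179 ≈ 0.768

0.768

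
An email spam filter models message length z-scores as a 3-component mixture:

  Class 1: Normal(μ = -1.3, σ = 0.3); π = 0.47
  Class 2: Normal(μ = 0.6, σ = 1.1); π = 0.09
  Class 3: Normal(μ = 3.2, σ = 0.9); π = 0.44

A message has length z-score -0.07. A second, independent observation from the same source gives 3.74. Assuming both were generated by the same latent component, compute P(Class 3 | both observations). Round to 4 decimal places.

P(component k | x) = π_k·f_k(x) / marginal(x), where marginal(x) = Σ_j π_j·f_j(x).
Since both observations come from the same component, the likelihood for component k is f_k(x₁)·f_k(x₂).
  p_1 = [(1/(0.3·√(2π)))·exp(−(-0.07−-1.3)²/(2·0.3²)) = 1.329808·exp(-8.40500) = 0.000297539] × [6.85727e-62] = 2.04031e-65
  p_2 = [(1/(1.1·√(2π)))·exp(−(-0.07−0.6)²/(2·1.1²)) = 0.362675·exp(-0.18550) = 0.301271] × [0.00616749] = 0.00185809
  p_3 = [(1/(0.9·√(2π)))·exp(−(-0.07−3.2)²/(2·0.9²)) = 0.443269·exp(-6.60056) = 0.000602674] × [0.37025] = 0.00022314
Unnormalised posteriors:
  π_1·p_1 = 0.47 × 2.04031e-65 = 9.58944e-66
  π_2·p_2 = 0.09 × 0.00185809 = 0.000167228
  π_3·p_3 = 0.44 × 0.00022314 = 9.81816e-05
Sum: 9.58944e-66 + 0.000167228 + 9.81816e-05 = 0.000265409
Responsibility of Class 3: 9.81816e-05 / 0.000265409 ≈ 0.3699

0.3699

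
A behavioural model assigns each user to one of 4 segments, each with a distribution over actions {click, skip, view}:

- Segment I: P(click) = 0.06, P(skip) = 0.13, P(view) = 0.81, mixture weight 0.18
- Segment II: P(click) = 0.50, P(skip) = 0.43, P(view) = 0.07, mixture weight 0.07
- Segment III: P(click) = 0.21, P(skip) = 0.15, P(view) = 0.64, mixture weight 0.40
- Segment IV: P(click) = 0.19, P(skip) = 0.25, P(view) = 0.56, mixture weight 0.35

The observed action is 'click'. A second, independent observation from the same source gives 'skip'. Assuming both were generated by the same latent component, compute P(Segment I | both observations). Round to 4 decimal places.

By Bayes' theorem, P(k | x) = P(Z=k) f_k(x) / Σ_j P(Z=j) f_j(x).
Since both observations come from the same component, the likelihood for component k is f_k(x₁)·f_k(x₂).
  f_I = [0.06] × [0.13] = 0.0078
  f_II = [0.5] × [0.43] = 0.215
  f_III = [0.21] × [0.15] = 0.0315
  f_IV = [0.19] × [0.25] = 0.0475
Unnormalised posteriors:
  P(Z=I)·f_I = 0.18 × 0.0078 = 0.001404
  P(Z=II)·f_II = 0.07 × 0.215 = 0.01505
  P(Z=III)·f_III = 0.40 × 0.0315 = 0.0126
  P(Z=IV)·f_IV = 0.35 × 0.0475 = 0.016625
Marginal: 0.001404 + 0.01505 + 0.0126 + 0.016625 = 0.045679
P(Segment I | x) = 0.001404 / 0.045679 ≈ 0.0307

0.0307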